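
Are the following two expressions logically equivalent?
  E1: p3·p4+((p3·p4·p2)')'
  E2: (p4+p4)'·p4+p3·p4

E1: p3·p4+((p3·p4·p2)')'
    = p3·p4+p3·p4·p2   [double negation]
    = p3·p4   [absorption]
E2: (p4+p4)'·p4+p3·p4
    = p4'·p4+p3·p4   [idempotence]
    = p3·p4   [complement / identity]
Both reduce to p3·p4, so they are equivalent.

Yes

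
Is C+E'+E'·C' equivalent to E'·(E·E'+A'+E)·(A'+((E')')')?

E1: C+E'+E'·C'
    = C+E'   (absorption)
E2: E'·(E·E'+A'+E)·(A'+((E')')')
    = E'·(A'+E)·(A'+((E')')')   (complement / identity)
    = E'·(A'+E)·(A'+E')   (double negation)
    = E'·(A'+E·E')   (distribution)
    = E'·A'   (complement / identity)
These differ: at A=1, C=1, E=0, E1 = 1 but E2 = 0.

No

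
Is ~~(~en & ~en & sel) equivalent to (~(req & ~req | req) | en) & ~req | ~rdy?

No

E1: ~~(~en & ~en & sel)
    = ~en & ~en & sel   [double negation]
    = ~en & sel   [idempotence]
E2: (~(req & ~req | req) | en) & ~req | ~rdy
    = (~req | en) & ~req | ~rdy   [complement / identity]
    = ~req | ~rdy   [absorption]
These differ: at en=1, rdy=0, req=0, sel=0, E1 = 0 but E2 = 1.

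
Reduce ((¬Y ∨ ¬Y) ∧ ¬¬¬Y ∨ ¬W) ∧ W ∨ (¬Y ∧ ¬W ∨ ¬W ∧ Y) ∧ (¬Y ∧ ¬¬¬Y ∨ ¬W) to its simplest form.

((¬Y ∨ ¬Y) ∧ ¬¬¬Y ∨ ¬W) ∧ W ∨ (¬Y ∧ ¬W ∨ ¬W ∧ Y) ∧ (¬Y ∧ ¬¬¬Y ∨ ¬W)
= ((¬Y ∨ ¬Y) ∧ ¬¬¬Y ∨ ¬W) ∧ W ∨ ¬W ∧ (¬Y ∧ ¬¬¬Y ∨ ¬W)
= (¬Y ∧ ¬¬¬Y ∨ ¬W) ∧ W ∨ ¬W ∧ (¬Y ∧ ¬¬¬Y ∨ ¬W)
= ¬Y ∧ ¬¬¬Y ∨ ¬W
= ¬Y ∧ ¬Y ∨ ¬W
= ¬Y ∨ ¬W

¬Y ∨ ¬W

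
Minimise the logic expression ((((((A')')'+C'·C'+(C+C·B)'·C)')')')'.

((((((A')')'+C'·C'+(C+C·B)'·C)')')')'
= ((((((A')')'+C'·C'+C'·C)')')')'   [absorption]
= ((((((A')')'+C')')')')'   [distribution]
= ((((A'+C')')')')'   [double negation]
= ((A'+C')')'   [double negation]
= A'+C'   [double negation]

A'+C'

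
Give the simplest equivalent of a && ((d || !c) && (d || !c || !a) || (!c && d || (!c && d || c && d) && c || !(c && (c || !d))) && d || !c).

a && (d || !c)

a && ((d || !c) && (d || !c || !a) || (!c && d || (!c && d || c && d) && c || !(c && (c || !d))) && d || !c)
= a && (d || !c || (!c && d || (!c && d || c && d) && c || !(c && (c || !d))) && d || !c)   (absorption)
= a && (d || !c || (!c && d || d && c || !(c && (c || !d))) && d || !c)   (distribution)
= a && (d || !c || (d || !(c && (c || !d))) && d || !c)   (distribution)
= a && (d || !c || (d || !c) && d || !c)   (absorption)
= a && (d || !c || d || !c)   (absorption)
= a && (d || !c)   (idempotence)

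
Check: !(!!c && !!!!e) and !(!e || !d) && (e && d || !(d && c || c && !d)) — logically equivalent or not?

E1: !(!!c && !!!!e)
    = !c || !!!e
    = !c || !e
E2: !(!e || !d) && (e && d || !(d && c || c && !d))
    = e && d && (e && d || !(d && c || c && !d))
    = e && d && (e && d || !c)
    = e && d
These differ: at c=0, d=0, e=0, E1 = 1 but E2 = 0.

No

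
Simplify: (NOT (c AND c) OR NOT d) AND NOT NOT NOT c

NOT c

(NOT (c AND c) OR NOT d) AND NOT NOT NOT c
= (NOT (c AND c) OR NOT d) AND NOT c   — double negation
= (NOT c OR NOT d) AND NOT c   — idempotence
= NOT c   — absorption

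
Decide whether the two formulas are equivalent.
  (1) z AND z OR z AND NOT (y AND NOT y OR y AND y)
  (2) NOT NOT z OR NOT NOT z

Yes

E1: z AND z OR z AND NOT (y AND NOT y OR y AND y)
    = z OR z AND NOT (y AND NOT y OR y AND y)   (idempotence)
    = z OR z AND NOT y   (distribution)
    = z   (absorption)
E2: NOT NOT z OR NOT NOT z
    = NOT NOT z   (idempotence)
    = z   (double negation)
Both reduce to z, so they are equivalent.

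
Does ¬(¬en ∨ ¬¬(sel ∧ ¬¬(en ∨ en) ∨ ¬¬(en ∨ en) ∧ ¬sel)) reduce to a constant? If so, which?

¬(¬en ∨ ¬¬(sel ∧ ¬¬(en ∨ en) ∨ ¬¬(en ∨ en) ∧ ¬sel))
= ¬(¬en ∨ sel ∧ ¬¬(en ∨ en) ∨ ¬¬(en ∨ en) ∧ ¬sel)   — double negation
= ¬(¬en ∨ ¬¬(en ∨ en))   — distribution
= en ∧ ¬(en ∨ en)   — De Morgan
= en ∧ ¬en   — idempotence
= False   — complement

yes, False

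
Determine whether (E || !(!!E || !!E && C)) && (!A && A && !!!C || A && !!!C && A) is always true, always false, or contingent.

(E || !(!!E || !!E && C)) && (!A && A && !!!C || A && !!!C && A)
= (E || !!!E) && (!A && A && !!!C || A && !!!C && A)
= (E || !E) && (!A && A && !!!C || A && !!!C && A)
= (E || !E) && A && !!!C
= (E || !E) && A && !C
= A && !C
This depends on A, C, so it is not a constant.

contingent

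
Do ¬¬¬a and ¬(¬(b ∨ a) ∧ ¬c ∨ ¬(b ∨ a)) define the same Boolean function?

E1: ¬¬¬a
    = ¬a   [double negation]
E2: ¬(¬(b ∨ a) ∧ ¬c ∨ ¬(b ∨ a))
    = ¬¬(b ∨ a)   [absorption]
    = b ∨ a   [double negation]
These differ: at a=1, b=0, c=0, E1 = 0 but E2 = 1.

No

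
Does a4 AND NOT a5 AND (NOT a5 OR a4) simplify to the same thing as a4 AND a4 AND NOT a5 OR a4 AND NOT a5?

E1: a4 AND NOT a5 AND (NOT a5 OR a4)
    = a4 AND NOT a5   (absorption)
E2: a4 AND a4 AND NOT a5 OR a4 AND NOT a5
    = a4 AND NOT a5 OR a4 AND NOT a5   (idempotence)
    = a4 AND NOT a5   (idempotence)
Both reduce to a4 AND NOT a5, so they are equivalent.

Yes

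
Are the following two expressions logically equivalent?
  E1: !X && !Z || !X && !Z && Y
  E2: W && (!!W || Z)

E1: !X && !Z || !X && !Z && Y
    = !X && !Z
E2: W && (!!W || Z)
    = W && (W || Z)
    = W
These differ: at W=1, X=0, Y=1, Z=1, E1 = 0 but E2 = 1.

No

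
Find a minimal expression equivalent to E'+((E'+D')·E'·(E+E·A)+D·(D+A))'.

E'+D'

E'+((E'+D')·E'·(E+E·A)+D·(D+A))'
= E'+(E'·(E+E·A)+D·(D+A))'   — absorption
= E'+(E'·E+D·(D+A))'   — absorption
= E'+(E'·E+D)'   — absorption
= E'+D'   — complement / identity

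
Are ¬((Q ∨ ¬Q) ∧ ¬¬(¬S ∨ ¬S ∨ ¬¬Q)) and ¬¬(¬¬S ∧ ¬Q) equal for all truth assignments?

Yes

E1: ¬((Q ∨ ¬Q) ∧ ¬¬(¬S ∨ ¬S ∨ ¬¬Q))
    = ¬¬¬(¬S ∨ ¬S ∨ ¬¬Q)   (complement / identity)
    = ¬(¬S ∨ ¬S ∨ ¬¬Q)   (double negation)
    = ¬(¬S ∨ ¬¬Q)   (idempotence)
    = S ∧ ¬Q   (De Morgan)
E2: ¬¬(¬¬S ∧ ¬Q)
    = ¬¬S ∧ ¬Q   (double negation)
    = S ∧ ¬Q   (double negation)
Both reduce to S ∧ ¬Q, so they are equivalent.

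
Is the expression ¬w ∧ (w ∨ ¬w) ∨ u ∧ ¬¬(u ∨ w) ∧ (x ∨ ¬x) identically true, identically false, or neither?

neither

¬w ∧ (w ∨ ¬w) ∨ u ∧ ¬¬(u ∨ w) ∧ (x ∨ ¬x)
= ¬w ∨ u ∧ ¬¬(u ∨ w) ∧ (x ∨ ¬x)   (complement / identity)
= ¬w ∨ u ∧ ¬¬(u ∨ w)   (complement / identity)
= ¬w ∨ u ∧ (u ∨ w)   (double negation)
= ¬w ∨ u   (absorption)
This depends on u, w, so it is not a constant.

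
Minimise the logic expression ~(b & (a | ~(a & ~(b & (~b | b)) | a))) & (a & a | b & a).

~(b & (a | ~(a & ~(b & (~b | b)) | a))) & (a & a | b & a)
= ~(b & (a | ~(a & ~b | a))) & (a & a | b & a)   — complement / identity
= ~(b & (a | ~a)) & (a & a | b & a)   — absorption
= ~(b & (a | ~a)) & a & (a | b)   — distribution
= ~b & a & (a | b)   — complement / identity
= ~b & a   — absorption

~b & a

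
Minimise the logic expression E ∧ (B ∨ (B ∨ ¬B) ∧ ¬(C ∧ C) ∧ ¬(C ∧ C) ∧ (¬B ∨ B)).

E ∧ (B ∨ (B ∨ ¬B) ∧ ¬(C ∧ C) ∧ ¬(C ∧ C) ∧ (¬B ∨ B))
= E ∧ (B ∨ (B ∨ ¬B) ∧ ¬(C ∧ C) ∧ (¬B ∨ B))
= E ∧ (B ∨ (B ∨ ¬B) ∧ ¬(C ∧ C))
= E ∧ (B ∨ (B ∨ ¬B) ∧ ¬C)
= E ∧ (B ∨ ¬C)

E ∧ (B ∨ ¬C)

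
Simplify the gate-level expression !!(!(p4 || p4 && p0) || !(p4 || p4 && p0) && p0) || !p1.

!p4 || !p1

!!(!(p4 || p4 && p0) || !(p4 || p4 && p0) && p0) || !p1
= !!(!p4 || !(p4 || p4 && p0) && p0) || !p1   [absorption]
= !p4 || !(p4 || p4 && p0) && p0 || !p1   [double negation]
= !p4 || !p4 && p0 || !p1   [absorption]
= !p4 || !p1   [absorption]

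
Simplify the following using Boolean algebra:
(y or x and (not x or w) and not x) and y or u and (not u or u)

y or u

(y or x and (not x or w) and not x) and y or u and (not u or u)
= (y or x and not x) and y or u and (not u or u)   — absorption
= (y or x and not x) and y or u   — complement / identity
= y and y or u   — complement / identity
= y or u   — idempotence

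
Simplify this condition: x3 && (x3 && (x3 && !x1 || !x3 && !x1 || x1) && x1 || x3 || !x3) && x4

x3 && x4

x3 && (x3 && (x3 && !x1 || !x3 && !x1 || x1) && x1 || x3 || !x3) && x4
= x3 && (x3 && (!x1 || x1) && x1 || x3 || !x3) && x4   — distribution
= x3 && (x3 && x1 || x3 || !x3) && x4   — complement / identity
= x3 && (x3 || !x3) && x4   — absorption
= x3 && x4   — complement / identity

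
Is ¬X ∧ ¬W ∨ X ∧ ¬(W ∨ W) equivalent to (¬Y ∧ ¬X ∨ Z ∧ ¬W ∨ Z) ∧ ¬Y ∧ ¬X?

No

E1: ¬X ∧ ¬W ∨ X ∧ ¬(W ∨ W)
    = ¬X ∧ ¬W ∨ X ∧ ¬W   (idempotence)
    = ¬W   (distribution)
E2: (¬Y ∧ ¬X ∨ Z ∧ ¬W ∨ Z) ∧ ¬Y ∧ ¬X
    = (¬Y ∧ ¬X ∨ Z) ∧ ¬Y ∧ ¬X   (absorption)
    = ¬Y ∧ ¬X   (absorption)
These differ: at W=0, X=0, Y=1, Z=1, E1 = 1 but E2 = 0.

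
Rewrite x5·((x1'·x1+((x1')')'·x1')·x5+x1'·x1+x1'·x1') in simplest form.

x5·x1'

x5·((x1'·x1+((x1')')'·x1')·x5+x1'·x1+x1'·x1')
= x5·((x1'·x1+x1'·x1')·x5+x1'·x1+x1'·x1')   — double negation
= x5·(x1'·x1+x1'·x1')   — absorption
= x5·x1'   — distribution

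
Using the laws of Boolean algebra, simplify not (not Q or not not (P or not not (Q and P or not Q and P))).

Q and not P

not (not Q or not not (P or not not (Q and P or not Q and P)))
= not (not Q or not not (P or not not P))
= Q and not (P or not not P)
= Q and not (P or P)
= Q and not P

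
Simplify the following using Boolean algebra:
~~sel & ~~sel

~~sel & ~~sel
= ~~sel   — idempotence
= sel   — double negation

sel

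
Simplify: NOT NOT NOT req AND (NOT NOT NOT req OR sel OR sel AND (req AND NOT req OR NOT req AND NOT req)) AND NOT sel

NOT NOT NOT req AND (NOT NOT NOT req OR sel OR sel AND (req AND NOT req OR NOT req AND NOT req)) AND NOT sel
= NOT NOT NOT req AND (NOT NOT NOT req OR sel OR sel AND NOT req) AND NOT sel   [distribution]
= NOT NOT NOT req AND (NOT NOT NOT req OR sel) AND NOT sel   [absorption]
= NOT req AND (NOT NOT NOT req OR sel) AND NOT sel   [double negation]
= NOT req AND (NOT req OR sel) AND NOT sel   [double negation]
= NOT req AND NOT sel   [absorption]

NOT req AND NOT sel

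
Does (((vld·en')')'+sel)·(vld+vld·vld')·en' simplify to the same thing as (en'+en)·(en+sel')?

E1: (((vld·en')')'+sel)·(vld+vld·vld')·en'
    = (((vld·en')')'+sel)·vld·en'   [complement / identity]
    = (vld·en'+sel)·vld·en'   [double negation]
    = vld·en'   [absorption]
E2: (en'+en)·(en+sel')
    = en+sel'   [complement / identity]
These differ: at en=1, sel=1, vld=0, E1 = 0 but E2 = 1.

No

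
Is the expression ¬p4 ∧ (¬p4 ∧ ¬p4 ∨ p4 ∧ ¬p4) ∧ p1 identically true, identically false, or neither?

neither

¬p4 ∧ (¬p4 ∧ ¬p4 ∨ p4 ∧ ¬p4) ∧ p1
= ¬p4 ∧ ¬p4 ∧ p1   — distribution
= ¬p4 ∧ p1   — idempotence
This depends on p1, p4, so it is not a constant.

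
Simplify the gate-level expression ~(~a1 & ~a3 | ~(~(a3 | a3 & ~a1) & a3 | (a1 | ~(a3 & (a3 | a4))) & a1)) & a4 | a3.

a1 & a4 | a3

~(~a1 & ~a3 | ~(~(a3 | a3 & ~a1) & a3 | (a1 | ~(a3 & (a3 | a4))) & a1)) & a4 | a3
= ~(~a1 & ~a3 | ~(~(a3 | a3 & ~a1) & a3 | (a1 | ~a3) & a1)) & a4 | a3   — absorption
= ~(~a1 & ~a3 | ~(~a3 & a3 | (a1 | ~a3) & a1)) & a4 | a3   — absorption
= ~(~a1 & ~a3 | ~(~a3 & a3 | a1)) & a4 | a3   — absorption
= ~(~a1 & ~a3 | ~a1) & a4 | a3   — complement / identity
= ~~a1 & a4 | a3   — absorption
= a1 & a4 | a3   — double negation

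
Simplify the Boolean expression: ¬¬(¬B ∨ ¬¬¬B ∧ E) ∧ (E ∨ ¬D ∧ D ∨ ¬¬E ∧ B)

¬¬(¬B ∨ ¬¬¬B ∧ E) ∧ (E ∨ ¬D ∧ D ∨ ¬¬E ∧ B)
= ¬¬(¬B ∨ ¬B ∧ E) ∧ (E ∨ ¬D ∧ D ∨ ¬¬E ∧ B)
= ¬¬(¬B ∨ ¬B ∧ E) ∧ (E ∨ ¬¬E ∧ B)
= (¬B ∨ ¬B ∧ E) ∧ (E ∨ ¬¬E ∧ B)
= (¬B ∨ ¬B ∧ E) ∧ (E ∨ E ∧ B)
= (¬B ∨ ¬B ∧ E) ∧ E
= ¬B ∧ E

¬B ∧ E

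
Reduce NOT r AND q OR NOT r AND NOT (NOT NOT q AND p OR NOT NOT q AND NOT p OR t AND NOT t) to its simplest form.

NOT r

NOT r AND q OR NOT r AND NOT (NOT NOT q AND p OR NOT NOT q AND NOT p OR t AND NOT t)
= NOT r AND q OR NOT r AND NOT (NOT NOT q AND p OR NOT NOT q AND NOT p)   [complement / identity]
= NOT r AND q OR NOT r AND NOT NOT NOT q   [distribution]
= NOT r AND q OR NOT r AND NOT q   [double negation]
= NOT r   [distribution]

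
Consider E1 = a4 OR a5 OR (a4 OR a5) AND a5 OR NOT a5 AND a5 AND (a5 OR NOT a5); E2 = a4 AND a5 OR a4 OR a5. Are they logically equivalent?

E1: a4 OR a5 OR (a4 OR a5) AND a5 OR NOT a5 AND a5 AND (a5 OR NOT a5)
    = a4 OR a5 OR NOT a5 AND a5 AND (a5 OR NOT a5)   [absorption]
    = a4 OR a5 OR NOT a5 AND a5   [complement / identity]
    = a4 OR a5   [complement / identity]
E2: a4 AND a5 OR a4 OR a5
    = a4 OR a5   [absorption]
Both reduce to a4 OR a5, so they are equivalent.

Yes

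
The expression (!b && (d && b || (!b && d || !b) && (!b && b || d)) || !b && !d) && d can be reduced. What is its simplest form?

(!b && (d && b || (!b && d || !b) && (!b && b || d)) || !b && !d) && d
= (!b && (d && b || (!b && d || !b) && d) || !b && !d) && d   — complement / identity
= (!b && (d && b || !b && d) || !b && !d) && d   — absorption
= (!b && d || !b && !d) && d   — distribution
= !b && d   — distribution

!b && d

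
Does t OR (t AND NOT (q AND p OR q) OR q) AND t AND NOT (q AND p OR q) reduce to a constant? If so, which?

t OR (t AND NOT (q AND p OR q) OR q) AND t AND NOT (q AND p OR q)
= t OR t AND NOT (q AND p OR q)
= t OR t AND NOT q
= t
This depends on t, so it is not a constant.

no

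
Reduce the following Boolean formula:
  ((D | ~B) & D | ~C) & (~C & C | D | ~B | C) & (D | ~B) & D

((D | ~B) & D | ~C) & (~C & C | D | ~B | C) & (D | ~B) & D
= ((D | ~B) & D | ~C) & (D | ~B | C) & (D | ~B) & D   — complement / identity
= ((D | ~B) & D | ~C) & (D | ~B) & D   — absorption
= (D | ~B) & D   — absorption
= D   — absorption

D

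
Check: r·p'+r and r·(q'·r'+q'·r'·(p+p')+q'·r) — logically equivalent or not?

No

E1: r·p'+r
    = r   [absorption]
E2: r·(q'·r'+q'·r'·(p+p')+q'·r)
    = r·(q'·r'+q'·r'+q'·r)   [complement / identity]
    = r·(q'·r'+q'·r)   [idempotence]
    = r·q'   [distribution]
These differ: at p=0, q=1, r=1, E1 = 1 but E2 = 0.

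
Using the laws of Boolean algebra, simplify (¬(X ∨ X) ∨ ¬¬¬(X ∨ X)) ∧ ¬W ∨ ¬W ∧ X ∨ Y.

¬W ∨ Y

(¬(X ∨ X) ∨ ¬¬¬(X ∨ X)) ∧ ¬W ∨ ¬W ∧ X ∨ Y
= (¬(X ∨ X) ∨ ¬(X ∨ X)) ∧ ¬W ∨ ¬W ∧ X ∨ Y   — double negation
= ¬(X ∨ X) ∧ ¬W ∨ ¬W ∧ X ∨ Y   — idempotence
= ¬X ∧ ¬W ∨ ¬W ∧ X ∨ Y   — idempotence
= ¬W ∨ Y   — distribution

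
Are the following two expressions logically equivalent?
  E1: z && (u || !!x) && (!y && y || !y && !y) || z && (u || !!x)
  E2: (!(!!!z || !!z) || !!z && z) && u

E1: z && (u || !!x) && (!y && y || !y && !y) || z && (u || !!x)
    = z && (u || !!x) && !y || z && (u || !!x)   — distribution
    = z && (u || !!x)   — absorption
    = z && (u || x)   — double negation
E2: (!(!!!z || !!z) || !!z && z) && u
    = (!!z && !z || !!z && z) && u   — De Morgan
    = !!z && u   — distribution
    = z && u   — double negation
These differ: at u=0, x=1, y=0, z=1, E1 = 1 but E2 = 0.

No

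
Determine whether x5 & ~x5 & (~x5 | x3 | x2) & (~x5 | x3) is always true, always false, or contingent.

always false

x5 & ~x5 & (~x5 | x3 | x2) & (~x5 | x3)
= x5 & ~x5 & (~x5 | x3)   — absorption
= x5 & ~x5   — absorption
= 0   — complement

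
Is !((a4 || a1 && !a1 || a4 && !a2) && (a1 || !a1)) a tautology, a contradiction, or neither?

neither

!((a4 || a1 && !a1 || a4 && !a2) && (a1 || !a1))
= !((a4 || a4 && !a2) && (a1 || !a1))
= !(a4 || a4 && !a2)
= !a4
This depends on a4, so it is not a constant.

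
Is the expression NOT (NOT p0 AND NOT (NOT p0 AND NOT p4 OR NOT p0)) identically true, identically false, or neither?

identically true

NOT (NOT p0 AND NOT (NOT p0 AND NOT p4 OR NOT p0))
= NOT (NOT p0 AND NOT NOT p0)   — absorption
= p0 OR NOT p0   — De Morgan
= TRUE   — complement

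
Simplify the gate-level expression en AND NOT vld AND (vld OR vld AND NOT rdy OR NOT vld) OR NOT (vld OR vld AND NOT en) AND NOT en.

NOT vld

en AND NOT vld AND (vld OR vld AND NOT rdy OR NOT vld) OR NOT (vld OR vld AND NOT en) AND NOT en
= en AND NOT vld AND (vld OR NOT vld) OR NOT (vld OR vld AND NOT en) AND NOT en   (absorption)
= en AND NOT vld OR NOT (vld OR vld AND NOT en) AND NOT en   (complement / identity)
= en AND NOT vld OR NOT vld AND NOT en   (absorption)
= NOT vld   (distribution)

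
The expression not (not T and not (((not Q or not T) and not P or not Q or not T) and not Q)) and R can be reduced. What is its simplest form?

(T or not Q) and R

not (not T and not (((not Q or not T) and not P or not Q or not T) and not Q)) and R
= not (not T and not ((not Q or not T) and not Q)) and R
= (T or (not Q or not T) and not Q) and R
= (T or not Q) and R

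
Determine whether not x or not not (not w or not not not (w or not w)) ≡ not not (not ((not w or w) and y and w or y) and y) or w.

No

E1: not x or not not (not w or not not not (w or not w))
    = not x or not not (not w or not (w or not w))   — double negation
    = not x or not (w and (w or not w))   — De Morgan
    = not x or not w   — complement / identity
E2: not not (not ((not w or w) and y and w or y) and y) or w
    = not not (not (y and w or y) and y) or w   — complement / identity
    = not (y and w or y) and y or w   — double negation
    = not y and y or w   — absorption
    = w   — complement / identity
These differ: at w=1, x=1, y=0, E1 = 0 but E2 = 1.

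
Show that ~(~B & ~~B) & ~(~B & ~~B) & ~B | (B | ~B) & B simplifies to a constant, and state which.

1

~(~B & ~~B) & ~(~B & ~~B) & ~B | (B | ~B) & B
= ~(~B & ~~B) & ~B | (B | ~B) & B
= (B | ~B) & ~B | (B | ~B) & B
= B | ~B
= 1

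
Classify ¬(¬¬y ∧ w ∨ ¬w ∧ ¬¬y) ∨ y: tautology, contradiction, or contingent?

¬(¬¬y ∧ w ∨ ¬w ∧ ¬¬y) ∨ y
= ¬¬¬y ∨ y   [distribution]
= ¬y ∨ y   [double negation]
= True   [complement]

tautology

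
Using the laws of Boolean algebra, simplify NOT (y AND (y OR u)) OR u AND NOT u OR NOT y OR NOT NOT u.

NOT y OR u

NOT (y AND (y OR u)) OR u AND NOT u OR NOT y OR NOT NOT u
= NOT (y AND (y OR u)) OR u AND NOT u OR NOT y OR u   — double negation
= NOT y OR u AND NOT u OR NOT y OR u   — absorption
= NOT y OR NOT y OR u   — complement / identity
= NOT y OR u   — idempotence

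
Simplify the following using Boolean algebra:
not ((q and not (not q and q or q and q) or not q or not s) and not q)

not ((q and not (not q and q or q and q) or not q or not s) and not q)
= not ((q and not q or not q or not s) and not q)   [distribution]
= not ((not q or not s) and not q)   [complement / identity]
= not not q   [absorption]
= q   [double negation]

q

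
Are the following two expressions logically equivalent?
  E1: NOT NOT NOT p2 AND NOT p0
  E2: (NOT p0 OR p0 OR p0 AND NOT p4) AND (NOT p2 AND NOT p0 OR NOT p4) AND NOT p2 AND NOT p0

Yes

E1: NOT NOT NOT p2 AND NOT p0
    = NOT p2 AND NOT p0   [double negation]
E2: (NOT p0 OR p0 OR p0 AND NOT p4) AND (NOT p2 AND NOT p0 OR NOT p4) AND NOT p2 AND NOT p0
    = (NOT p0 OR p0 OR p0 AND NOT p4) AND NOT p2 AND NOT p0   [absorption]
    = (NOT p0 OR p0) AND NOT p2 AND NOT p0   [absorption]
    = NOT p2 AND NOT p0   [complement / identity]
Both reduce to NOT p2 AND NOT p0, so they are equivalent.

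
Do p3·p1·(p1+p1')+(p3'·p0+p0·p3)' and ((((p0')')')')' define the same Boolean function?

E1: p3·p1·(p1+p1')+(p3'·p0+p0·p3)'
    = p3·p1+(p3'·p0+p0·p3)'   — complement / identity
    = p3·p1+p0'   — distribution
E2: ((((p0')')')')'
    = ((p0')')'   — double negation
    = p0'   — double negation
These differ: at p0=1, p1=1, p3=1, E1 = 1 but E2 = 0.

No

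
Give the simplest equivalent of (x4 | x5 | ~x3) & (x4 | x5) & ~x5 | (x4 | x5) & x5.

x4 | x5

(x4 | x5 | ~x3) & (x4 | x5) & ~x5 | (x4 | x5) & x5
= (x4 | x5) & ~x5 | (x4 | x5) & x5   [absorption]
= x4 | x5   [distribution]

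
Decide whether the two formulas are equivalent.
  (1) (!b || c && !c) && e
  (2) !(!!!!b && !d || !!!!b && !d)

No

E1: (!b || c && !c) && e
    = !b && e   — complement / identity
E2: !(!!!!b && !d || !!!!b && !d)
    = !(!!!!b && !d)   — idempotence
    = !!!b || d   — De Morgan
    = !b || d   — double negation
These differ: at b=0, c=0, d=1, e=0, E1 = 0 but E2 = 1.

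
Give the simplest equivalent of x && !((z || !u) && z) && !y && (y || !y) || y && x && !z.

x && !z

x && !((z || !u) && z) && !y && (y || !y) || y && x && !z
= x && !z && !y && (y || !y) || y && x && !z   (absorption)
= x && !z && !y || y && x && !z   (complement / identity)
= x && !z   (distribution)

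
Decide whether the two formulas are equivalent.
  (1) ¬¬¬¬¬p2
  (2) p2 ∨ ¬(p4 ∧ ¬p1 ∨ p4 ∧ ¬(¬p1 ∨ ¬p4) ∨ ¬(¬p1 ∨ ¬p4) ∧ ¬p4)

No

E1: ¬¬¬¬¬p2
    = ¬¬¬p2   [double negation]
    = ¬p2   [double negation]
E2: p2 ∨ ¬(p4 ∧ ¬p1 ∨ p4 ∧ ¬(¬p1 ∨ ¬p4) ∨ ¬(¬p1 ∨ ¬p4) ∧ ¬p4)
    = p2 ∨ ¬(p4 ∧ ¬p1 ∨ ¬(¬p1 ∨ ¬p4))   [distribution]
    = p2 ∨ ¬(p4 ∧ ¬p1 ∨ p1 ∧ p4)   [De Morgan]
    = p2 ∨ ¬p4   [distribution]
These differ: at p1=0, p2=1, p4=1, E1 = 0 but E2 = 1.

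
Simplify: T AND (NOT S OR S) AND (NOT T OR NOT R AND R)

FALSE

T AND (NOT S OR S) AND (NOT T OR NOT R AND R)
= T AND (NOT T OR NOT R AND R)
= T AND NOT T
= FALSE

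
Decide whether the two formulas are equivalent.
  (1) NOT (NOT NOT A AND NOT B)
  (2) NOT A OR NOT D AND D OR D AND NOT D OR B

E1: NOT (NOT NOT A AND NOT B)
    = NOT A OR B
E2: NOT A OR NOT D AND D OR D AND NOT D OR B
    = NOT A OR NOT D AND D OR B
    = NOT A OR B
Both reduce to NOT A OR B, so they are equivalent.

Yes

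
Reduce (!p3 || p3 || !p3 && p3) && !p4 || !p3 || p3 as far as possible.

(!p3 || p3 || !p3 && p3) && !p4 || !p3 || p3
= (!p3 || p3) && !p4 || !p3 || p3   [complement / identity]
= !p3 || p3   [absorption]
= true   [complement]

true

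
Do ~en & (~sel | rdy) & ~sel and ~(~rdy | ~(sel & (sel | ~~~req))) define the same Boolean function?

No

E1: ~en & (~sel | rdy) & ~sel
    = ~en & ~sel   (absorption)
E2: ~(~rdy | ~(sel & (sel | ~~~req)))
    = rdy & sel & (sel | ~~~req)   (De Morgan)
    = rdy & sel & (sel | ~req)   (double negation)
    = rdy & sel   (absorption)
These differ: at en=0, rdy=1, req=0, sel=1, E1 = 0 but E2 = 1.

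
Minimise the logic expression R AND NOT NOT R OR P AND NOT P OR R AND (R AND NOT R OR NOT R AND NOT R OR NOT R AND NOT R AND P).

R

R AND NOT NOT R OR P AND NOT P OR R AND (R AND NOT R OR NOT R AND NOT R OR NOT R AND NOT R AND P)
= R AND NOT NOT R OR R AND (R AND NOT R OR NOT R AND NOT R OR NOT R AND NOT R AND P)   (complement / identity)
= R AND NOT NOT R OR R AND (R AND NOT R OR NOT R AND NOT R)   (absorption)
= R AND NOT NOT R OR R AND NOT R   (distribution)
= R AND R OR R AND NOT R   (double negation)
= R   (distribution)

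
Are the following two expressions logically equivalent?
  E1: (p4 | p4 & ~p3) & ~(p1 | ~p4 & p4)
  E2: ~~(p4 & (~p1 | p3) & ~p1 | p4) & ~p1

Yes

E1: (p4 | p4 & ~p3) & ~(p1 | ~p4 & p4)
    = p4 & ~(p1 | ~p4 & p4)   [absorption]
    = p4 & ~p1   [complement / identity]
E2: ~~(p4 & (~p1 | p3) & ~p1 | p4) & ~p1
    = ~~(p4 & ~p1 | p4) & ~p1   [absorption]
    = ~~p4 & ~p1   [absorption]
    = p4 & ~p1   [double negation]
Both reduce to p4 & ~p1, so they are equivalent.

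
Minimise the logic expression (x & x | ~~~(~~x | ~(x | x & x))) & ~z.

x & ~z

(x & x | ~~~(~~x | ~(x | x & x))) & ~z
= (x & x | ~(~~x | ~(x | x & x))) & ~z   — double negation
= (x & x | ~x & (x | x & x)) & ~z   — De Morgan
= (x & x | ~x & (x | x)) & ~z   — idempotence
= (x & x | ~x & x) & ~z   — idempotence
= x & ~z   — distribution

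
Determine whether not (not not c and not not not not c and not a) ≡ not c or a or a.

Yes

E1: not (not not c and not not not not c and not a)
    = not (not not c and not not c and not a)   (double negation)
    = not (not not c and not a)   (idempotence)
    = not c or a   (De Morgan)
E2: not c or a or a
    = not c or a   (idempotence)
Both reduce to not c or a, so they are equivalent.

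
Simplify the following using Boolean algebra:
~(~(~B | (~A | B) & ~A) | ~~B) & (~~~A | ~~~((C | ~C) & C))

~(~(~B | (~A | B) & ~A) | ~~B) & (~~~A | ~~~((C | ~C) & C))
= (~B | (~A | B) & ~A) & ~B & (~~~A | ~~~((C | ~C) & C))   — De Morgan
= (~B | ~A) & ~B & (~~~A | ~~~((C | ~C) & C))   — absorption
= (~B | ~A) & ~B & (~A | ~~~((C | ~C) & C))   — double negation
= ~B & (~A | ~~~((C | ~C) & C))   — absorption
= ~B & (~A | ~~~C)   — complement / identity
= ~B & (~A | ~C)   — double negation

~B & (~A | ~C)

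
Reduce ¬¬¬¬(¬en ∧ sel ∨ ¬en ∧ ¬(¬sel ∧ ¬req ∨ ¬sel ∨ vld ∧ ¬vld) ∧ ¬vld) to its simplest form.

¬en ∧ sel

¬¬¬¬(¬en ∧ sel ∨ ¬en ∧ ¬(¬sel ∧ ¬req ∨ ¬sel ∨ vld ∧ ¬vld) ∧ ¬vld)
= ¬¬¬¬(¬en ∧ sel ∨ ¬en ∧ ¬(¬sel ∧ ¬req ∨ ¬sel) ∧ ¬vld)   [complement / identity]
= ¬¬¬¬(¬en ∧ sel ∨ ¬en ∧ ¬¬sel ∧ ¬vld)   [absorption]
= ¬¬(¬en ∧ sel ∨ ¬en ∧ ¬¬sel ∧ ¬vld)   [double negation]
= ¬¬(¬en ∧ sel ∨ ¬en ∧ sel ∧ ¬vld)   [double negation]
= ¬en ∧ sel ∨ ¬en ∧ sel ∧ ¬vld   [double negation]
= ¬en ∧ sel   [absorption]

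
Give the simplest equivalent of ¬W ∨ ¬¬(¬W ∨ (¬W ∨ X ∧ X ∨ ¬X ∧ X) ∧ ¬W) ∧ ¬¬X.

¬W ∨ ¬¬(¬W ∨ (¬W ∨ X ∧ X ∨ ¬X ∧ X) ∧ ¬W) ∧ ¬¬X
= ¬W ∨ ¬¬(¬W ∨ (¬W ∨ X) ∧ ¬W) ∧ ¬¬X   [distribution]
= ¬W ∨ (¬W ∨ (¬W ∨ X) ∧ ¬W) ∧ ¬¬X   [double negation]
= ¬W ∨ (¬W ∨ ¬W) ∧ ¬¬X   [absorption]
= ¬W ∨ ¬W ∧ ¬¬X   [idempotence]
= ¬W ∨ ¬W ∧ X   [double negation]
= ¬W   [absorption]

¬W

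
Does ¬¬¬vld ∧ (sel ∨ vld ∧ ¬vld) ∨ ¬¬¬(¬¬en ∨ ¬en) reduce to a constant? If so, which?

no

¬¬¬vld ∧ (sel ∨ vld ∧ ¬vld) ∨ ¬¬¬(¬¬en ∨ ¬en)
= ¬¬¬vld ∧ (sel ∨ vld ∧ ¬vld) ∨ ¬(¬¬en ∨ ¬en)
= ¬¬¬vld ∧ (sel ∨ vld ∧ ¬vld) ∨ ¬en ∧ en
= ¬¬¬vld ∧ sel ∨ ¬en ∧ en
= ¬¬¬vld ∧ sel
= ¬vld ∧ sel
This depends on sel, vld, so it is not a constant.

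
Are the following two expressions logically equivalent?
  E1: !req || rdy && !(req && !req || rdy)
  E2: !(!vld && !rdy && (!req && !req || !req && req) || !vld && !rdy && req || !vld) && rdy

No

E1: !req || rdy && !(req && !req || rdy)
    = !req || rdy && !rdy   [complement / identity]
    = !req   [complement / identity]
E2: !(!vld && !rdy && (!req && !req || !req && req) || !vld && !rdy && req || !vld) && rdy
    = !(!vld && !rdy && !req || !vld && !rdy && req || !vld) && rdy   [distribution]
    = !(!vld && !rdy || !vld) && rdy   [distribution]
    = !!vld && rdy   [absorption]
    = vld && rdy   [double negation]
These differ: at rdy=1, req=0, vld=0, E1 = 1 but E2 = 0.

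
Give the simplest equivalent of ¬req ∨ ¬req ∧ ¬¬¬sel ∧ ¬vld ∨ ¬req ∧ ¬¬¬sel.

¬req ∨ ¬req ∧ ¬¬¬sel ∧ ¬vld ∨ ¬req ∧ ¬¬¬sel
= ¬req ∨ ¬req ∧ ¬¬¬sel
= ¬req ∨ ¬req ∧ ¬sel
= ¬req

¬req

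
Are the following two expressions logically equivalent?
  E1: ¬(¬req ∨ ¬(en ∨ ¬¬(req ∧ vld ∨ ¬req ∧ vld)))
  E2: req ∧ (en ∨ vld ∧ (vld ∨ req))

E1: ¬(¬req ∨ ¬(en ∨ ¬¬(req ∧ vld ∨ ¬req ∧ vld)))
    = ¬(¬req ∨ ¬(en ∨ req ∧ vld ∨ ¬req ∧ vld))   [double negation]
    = ¬(¬req ∨ ¬(en ∨ vld))   [distribution]
    = req ∧ (en ∨ vld)   [De Morgan]
E2: req ∧ (en ∨ vld ∧ (vld ∨ req))
    = req ∧ (en ∨ vld)   [absorption]
Both reduce to req ∧ (en ∨ vld), so they are equivalent.

Yes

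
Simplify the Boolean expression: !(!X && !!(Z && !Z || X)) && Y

Y

!(!X && !!(Z && !Z || X)) && Y
= (X || !(Z && !Z || X)) && Y   — De Morgan
= (X || !X) && Y   — complement / identity
= Y   — complement / identity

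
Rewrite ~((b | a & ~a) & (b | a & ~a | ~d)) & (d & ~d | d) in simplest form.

~b & d

~((b | a & ~a) & (b | a & ~a | ~d)) & (d & ~d | d)
= ~((b | a & ~a) & (b | a & ~a | ~d)) & d
= ~(b | a & ~a) & d
= ~b & d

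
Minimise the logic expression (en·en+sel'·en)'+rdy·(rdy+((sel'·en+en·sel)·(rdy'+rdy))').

(en·en+sel'·en)'+rdy·(rdy+((sel'·en+en·sel)·(rdy'+rdy))')
= (en·en+sel'·en)'+rdy·(rdy+(en·(rdy'+rdy))')
= ((en+sel')·en)'+rdy·(rdy+(en·(rdy'+rdy))')
= en'+rdy·(rdy+(en·(rdy'+rdy))')
= en'+rdy·(rdy+en')
= en'+rdy

en'+rdy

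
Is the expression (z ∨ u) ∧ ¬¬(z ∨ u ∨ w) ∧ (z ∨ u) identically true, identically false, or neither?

neither

(z ∨ u) ∧ ¬¬(z ∨ u ∨ w) ∧ (z ∨ u)
= (z ∨ u) ∧ (z ∨ u ∨ w) ∧ (z ∨ u)   — double negation
= (z ∨ u) ∧ (z ∨ u)   — absorption
= z ∨ u   — idempotence
This depends on u, z, so it is not a constant.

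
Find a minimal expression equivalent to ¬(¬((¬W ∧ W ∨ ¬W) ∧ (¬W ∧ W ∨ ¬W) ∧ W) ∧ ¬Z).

¬(¬((¬W ∧ W ∨ ¬W) ∧ (¬W ∧ W ∨ ¬W) ∧ W) ∧ ¬Z)
= ¬(¬((¬W ∧ ¬W ∨ ¬W ∧ W) ∧ W) ∧ ¬Z)
= ¬(¬(¬W ∧ W) ∧ ¬Z)
= ¬W ∧ W ∨ Z
= Z

Z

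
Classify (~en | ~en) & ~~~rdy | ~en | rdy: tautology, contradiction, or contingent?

contingent

(~en | ~en) & ~~~rdy | ~en | rdy
= ~en & ~~~rdy | ~en | rdy   (idempotence)
= ~en & ~rdy | ~en | rdy   (double negation)
= ~en | rdy   (absorption)
This depends on en, rdy, so it is not a constant.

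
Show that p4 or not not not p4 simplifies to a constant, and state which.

p4 or not not not p4
= p4 or not p4   [double negation]
= True   [complement]

True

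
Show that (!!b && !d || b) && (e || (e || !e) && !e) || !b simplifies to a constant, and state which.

(!!b && !d || b) && (e || (e || !e) && !e) || !b
= (b && !d || b) && (e || (e || !e) && !e) || !b   [double negation]
= (b && !d || b) && (e || !e) || !b   [complement / identity]
= b && (e || !e) || !b   [absorption]
= b || !b   [complement / identity]
= true   [complement]

true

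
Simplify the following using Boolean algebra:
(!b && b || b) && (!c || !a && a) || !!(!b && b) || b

(!b && b || b) && (!c || !a && a) || !!(!b && b) || b
= (!b && b || b) && !c || !!(!b && b) || b   [complement / identity]
= (!b && b || b) && !c || !b && b || b   [double negation]
= !b && b || b   [absorption]
= b   [complement / identity]

b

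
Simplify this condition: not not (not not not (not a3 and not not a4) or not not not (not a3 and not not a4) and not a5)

not not (not not not (not a3 and not not a4) or not not not (not a3 and not not a4) and not a5)
= not not not not not (not a3 and not not a4)   — absorption
= not not not not (a3 or not a4)   — De Morgan
= not not (a3 or not a4)   — double negation
= a3 or not a4   — double negation

a3 or not a4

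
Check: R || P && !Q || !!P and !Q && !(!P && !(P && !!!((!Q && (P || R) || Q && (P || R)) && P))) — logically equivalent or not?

No

E1: R || P && !Q || !!P
    = R || P && !Q || P   — double negation
    = R || P   — absorption
E2: !Q && !(!P && !(P && !!!((!Q && (P || R) || Q && (P || R)) && P)))
    = !Q && (P || P && !!!((!Q && (P || R) || Q && (P || R)) && P))   — De Morgan
    = !Q && (P || P && !!!((P || R) && P))   — distribution
    = !Q && (P || P && !!!P)   — absorption
    = !Q && (P || P && !P)   — double negation
    = !Q && P   — complement / identity
These differ: at P=0, Q=1, R=1, E1 = 1 but E2 = 0.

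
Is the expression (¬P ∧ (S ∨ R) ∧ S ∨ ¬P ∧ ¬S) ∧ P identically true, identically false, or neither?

(¬P ∧ (S ∨ R) ∧ S ∨ ¬P ∧ ¬S) ∧ P
= (¬P ∧ S ∨ ¬P ∧ ¬S) ∧ P
= ¬P ∧ P
= False

identically false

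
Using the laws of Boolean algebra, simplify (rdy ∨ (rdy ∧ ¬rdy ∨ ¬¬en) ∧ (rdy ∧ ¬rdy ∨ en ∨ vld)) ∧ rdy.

rdy

(rdy ∨ (rdy ∧ ¬rdy ∨ ¬¬en) ∧ (rdy ∧ ¬rdy ∨ en ∨ vld)) ∧ rdy
= (rdy ∨ (rdy ∧ ¬rdy ∨ en) ∧ (rdy ∧ ¬rdy ∨ en ∨ vld)) ∧ rdy
= (rdy ∨ rdy ∧ ¬rdy ∨ en) ∧ rdy
= (rdy ∨ en) ∧ rdy
= rdy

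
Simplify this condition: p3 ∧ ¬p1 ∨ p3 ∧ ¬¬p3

p3

p3 ∧ ¬p1 ∨ p3 ∧ ¬¬p3
= p3 ∧ ¬p1 ∨ p3 ∧ p3   (double negation)
= p3 ∧ ¬p1 ∨ p3   (idempotence)
= p3   (absorption)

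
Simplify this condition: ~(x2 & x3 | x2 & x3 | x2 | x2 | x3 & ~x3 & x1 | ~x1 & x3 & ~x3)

~x2

~(x2 & x3 | x2 & x3 | x2 | x2 | x3 & ~x3 & x1 | ~x1 & x3 & ~x3)
= ~(x2 & x3 | x2 & x3 | x2 | x2 | x3 & ~x3)   (distribution)
= ~(x2 & x3 | x2 & x3 | x2 | x2)   (complement / identity)
= ~((x2 | x2) & x3 | x2 | x2)   (distribution)
= ~(x2 | x2)   (absorption)
= ~x2   (idempotence)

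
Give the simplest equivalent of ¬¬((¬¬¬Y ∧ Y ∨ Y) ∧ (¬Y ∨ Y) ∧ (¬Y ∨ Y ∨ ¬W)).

Y

¬¬((¬¬¬Y ∧ Y ∨ Y) ∧ (¬Y ∨ Y) ∧ (¬Y ∨ Y ∨ ¬W))
= ¬¬((¬¬¬Y ∧ Y ∨ Y) ∧ (¬Y ∨ Y))
= ¬¬((¬Y ∧ Y ∨ Y) ∧ (¬Y ∨ Y))
= ¬¬(Y ∧ (¬Y ∨ Y))
= ¬¬Y
= Y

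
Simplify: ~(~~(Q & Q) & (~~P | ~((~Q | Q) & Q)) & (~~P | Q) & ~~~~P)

~Q | ~P

~(~~(Q & Q) & (~~P | ~((~Q | Q) & Q)) & (~~P | Q) & ~~~~P)
= ~(~~(Q & Q) & (~~P | ~((~Q | Q) & Q)) & (~~P | Q) & ~~P)   — double negation
= ~(~~Q & (~~P | ~((~Q | Q) & Q)) & (~~P | Q) & ~~P)   — idempotence
= ~(~~Q & (~~P | ~((~Q | Q) & Q)) & ~~P)   — absorption
= ~(~~Q & (~~P | ~Q) & ~~P)   — complement / identity
= ~(~~Q & ~~P)   — absorption
= ~Q | ~P   — De Morgan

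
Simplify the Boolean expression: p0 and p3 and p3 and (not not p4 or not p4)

p0 and p3

p0 and p3 and p3 and (not not p4 or not p4)
= p0 and p3 and p3 and (p4 or not p4)   — double negation
= p0 and p3 and (p4 or not p4)   — idempotence
= p0 and p3   — complement / identity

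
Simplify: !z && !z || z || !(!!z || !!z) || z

true

!z && !z || z || !(!!z || !!z) || z
= !z || z || !(!!z || !!z) || z   — idempotence
= !z || z || !!!z || z   — idempotence
= !z || z || !z || z   — double negation
= !z || z   — idempotence
= true   — complement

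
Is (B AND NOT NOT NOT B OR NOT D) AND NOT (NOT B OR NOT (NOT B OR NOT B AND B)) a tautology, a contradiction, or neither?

(B AND NOT NOT NOT B OR NOT D) AND NOT (NOT B OR NOT (NOT B OR NOT B AND B))
= (B AND NOT B OR NOT D) AND NOT (NOT B OR NOT (NOT B OR NOT B AND B))   [double negation]
= (B AND NOT B OR NOT D) AND NOT (NOT B OR NOT NOT B)   [complement / identity]
= (B AND NOT B OR NOT D) AND B AND NOT B   [De Morgan]
= B AND NOT B   [absorption]
= FALSE   [complement]

contradiction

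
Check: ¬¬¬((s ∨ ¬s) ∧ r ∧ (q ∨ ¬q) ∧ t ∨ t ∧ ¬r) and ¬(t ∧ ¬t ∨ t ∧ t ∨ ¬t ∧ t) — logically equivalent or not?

Yes

E1: ¬¬¬((s ∨ ¬s) ∧ r ∧ (q ∨ ¬q) ∧ t ∨ t ∧ ¬r)
    = ¬¬¬(r ∧ (q ∨ ¬q) ∧ t ∨ t ∧ ¬r)   [complement / identity]
    = ¬(r ∧ (q ∨ ¬q) ∧ t ∨ t ∧ ¬r)   [double negation]
    = ¬(r ∧ t ∨ t ∧ ¬r)   [complement / identity]
    = ¬t   [distribution]
E2: ¬(t ∧ ¬t ∨ t ∧ t ∨ ¬t ∧ t)
    = ¬(t ∧ ¬t ∨ t)   [distribution]
    = ¬t   [complement / identity]
Both reduce to ¬t, so they are equivalent.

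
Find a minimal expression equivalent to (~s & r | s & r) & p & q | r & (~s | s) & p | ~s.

r & p | ~s

(~s & r | s & r) & p & q | r & (~s | s) & p | ~s
= r & (~s | s) & p & q | r & (~s | s) & p | ~s   [distribution]
= r & (~s | s) & p | ~s   [absorption]
= r & p | ~s   [complement / identity]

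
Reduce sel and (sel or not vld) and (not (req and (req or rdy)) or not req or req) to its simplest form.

sel and (sel or not vld) and (not (req and (req or rdy)) or not req or req)
= sel and (sel or not vld) and (not req or not req or req)   [absorption]
= sel and (sel or not vld) and (not req or req)   [idempotence]
= sel and (sel or not vld)   [complement / identity]
= sel   [absorption]

sel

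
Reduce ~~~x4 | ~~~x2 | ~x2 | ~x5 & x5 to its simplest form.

~~~x4 | ~~~x2 | ~x2 | ~x5 & x5
= ~~~x4 | ~~~x2 | ~x2   [complement / identity]
= ~x4 | ~~~x2 | ~x2   [double negation]
= ~x4 | ~x2 | ~x2   [double negation]
= ~x4 | ~x2   [idempotence]

~x4 | ~x2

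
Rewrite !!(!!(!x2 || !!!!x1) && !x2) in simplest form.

!x2

!!(!!(!x2 || !!!!x1) && !x2)
= !(!(!x2 || !!!!x1) || x2)
= !(!(!x2 || !!x1) || x2)
= !(x2 && !x1 || x2)
= !x2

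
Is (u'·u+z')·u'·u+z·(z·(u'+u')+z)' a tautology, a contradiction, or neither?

(u'·u+z')·u'·u+z·(z·(u'+u')+z)'
= (u'·u+z')·u'·u+z·(z·u'+z)'   [idempotence]
= u'·u+z·(z·u'+z)'   [absorption]
= z·(z·u'+z)'   [complement / identity]
= z·z'   [absorption]
= 0   [complement]

contradiction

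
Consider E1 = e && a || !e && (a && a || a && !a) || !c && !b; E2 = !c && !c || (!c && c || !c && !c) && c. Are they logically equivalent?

No

E1: e && a || !e && (a && a || a && !a) || !c && !b
    = e && a || !e && a || !c && !b   — distribution
    = a || !c && !b   — distribution
E2: !c && !c || (!c && c || !c && !c) && c
    = !c && !c || !c && c   — distribution
    = !c   — distribution
These differ: at a=0, b=1, c=0, e=1, E1 = 0 but E2 = 1.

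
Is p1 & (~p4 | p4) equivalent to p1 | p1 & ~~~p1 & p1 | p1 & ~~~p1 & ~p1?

E1: p1 & (~p4 | p4)
    = p1   — complement / identity
E2: p1 | p1 & ~~~p1 & p1 | p1 & ~~~p1 & ~p1
    = p1 | p1 & ~~~p1   — distribution
    = p1 | p1 & ~p1   — double negation
    = p1   — complement / identity
Both reduce to p1, so they are equivalent.

Yes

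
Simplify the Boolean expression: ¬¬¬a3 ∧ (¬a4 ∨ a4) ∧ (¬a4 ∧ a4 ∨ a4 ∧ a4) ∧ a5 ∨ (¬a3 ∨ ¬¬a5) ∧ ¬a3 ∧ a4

¬¬¬a3 ∧ (¬a4 ∨ a4) ∧ (¬a4 ∧ a4 ∨ a4 ∧ a4) ∧ a5 ∨ (¬a3 ∨ ¬¬a5) ∧ ¬a3 ∧ a4
= ¬¬¬a3 ∧ (¬a4 ∨ a4) ∧ (¬a4 ∧ a4 ∨ a4 ∧ a4) ∧ a5 ∨ (¬a3 ∨ a5) ∧ ¬a3 ∧ a4   — double negation
= ¬a3 ∧ (¬a4 ∨ a4) ∧ (¬a4 ∧ a4 ∨ a4 ∧ a4) ∧ a5 ∨ (¬a3 ∨ a5) ∧ ¬a3 ∧ a4   — double negation
= ¬a3 ∧ (¬a4 ∨ a4) ∧ (¬a4 ∧ a4 ∨ a4 ∧ a4) ∧ a5 ∨ ¬a3 ∧ a4   — absorption
= ¬a3 ∧ (¬a4 ∨ a4) ∧ a4 ∧ a5 ∨ ¬a3 ∧ a4   — distribution
= ¬a3 ∧ a4 ∧ a5 ∨ ¬a3 ∧ a4   — complement / identity
= ¬a3 ∧ a4   — absorption

¬a3 ∧ a4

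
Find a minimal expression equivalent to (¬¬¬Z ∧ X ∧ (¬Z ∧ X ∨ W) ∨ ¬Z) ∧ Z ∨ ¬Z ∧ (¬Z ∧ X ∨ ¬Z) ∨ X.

(¬¬¬Z ∧ X ∧ (¬Z ∧ X ∨ W) ∨ ¬Z) ∧ Z ∨ ¬Z ∧ (¬Z ∧ X ∨ ¬Z) ∨ X
= (¬Z ∧ X ∧ (¬Z ∧ X ∨ W) ∨ ¬Z) ∧ Z ∨ ¬Z ∧ (¬Z ∧ X ∨ ¬Z) ∨ X   (double negation)
= (¬Z ∧ X ∨ ¬Z) ∧ Z ∨ ¬Z ∧ (¬Z ∧ X ∨ ¬Z) ∨ X   (absorption)
= ¬Z ∧ X ∨ ¬Z ∨ X   (distribution)
= ¬Z ∨ X   (absorption)

¬Z ∨ X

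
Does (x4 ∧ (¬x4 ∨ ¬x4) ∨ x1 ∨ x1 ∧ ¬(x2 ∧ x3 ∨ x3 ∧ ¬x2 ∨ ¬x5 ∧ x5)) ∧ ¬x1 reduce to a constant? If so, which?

(x4 ∧ (¬x4 ∨ ¬x4) ∨ x1 ∨ x1 ∧ ¬(x2 ∧ x3 ∨ x3 ∧ ¬x2 ∨ ¬x5 ∧ x5)) ∧ ¬x1
= (x4 ∧ ¬x4 ∨ x1 ∨ x1 ∧ ¬(x2 ∧ x3 ∨ x3 ∧ ¬x2 ∨ ¬x5 ∧ x5)) ∧ ¬x1   (idempotence)
= (x4 ∧ ¬x4 ∨ x1 ∨ x1 ∧ ¬(x2 ∧ x3 ∨ x3 ∧ ¬x2)) ∧ ¬x1   (complement / identity)
= (x4 ∧ ¬x4 ∨ x1 ∨ x1 ∧ ¬x3) ∧ ¬x1   (distribution)
= (x1 ∨ x1 ∧ ¬x3) ∧ ¬x1   (complement / identity)
= x1 ∧ ¬x1   (absorption)
= False   (complement)

yes, False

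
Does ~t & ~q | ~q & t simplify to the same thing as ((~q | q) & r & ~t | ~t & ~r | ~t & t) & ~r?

No

E1: ~t & ~q | ~q & t
    = ~q   (distribution)
E2: ((~q | q) & r & ~t | ~t & ~r | ~t & t) & ~r
    = ((~q | q) & r & ~t | ~t & ~r) & ~r   (complement / identity)
    = (r & ~t | ~t & ~r) & ~r   (complement / identity)
    = ~t & ~r   (distribution)
These differ: at q=0, r=1, t=0, E1 = 1 but E2 = 0.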